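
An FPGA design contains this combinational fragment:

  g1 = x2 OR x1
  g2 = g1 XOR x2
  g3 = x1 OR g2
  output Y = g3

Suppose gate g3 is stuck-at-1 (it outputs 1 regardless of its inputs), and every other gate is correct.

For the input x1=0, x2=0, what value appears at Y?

Propagate with g3 forced: g1=0, g2=0, g3=1 [stuck-at-1].
So Y = 1. (Without the fault it would be 0.)

1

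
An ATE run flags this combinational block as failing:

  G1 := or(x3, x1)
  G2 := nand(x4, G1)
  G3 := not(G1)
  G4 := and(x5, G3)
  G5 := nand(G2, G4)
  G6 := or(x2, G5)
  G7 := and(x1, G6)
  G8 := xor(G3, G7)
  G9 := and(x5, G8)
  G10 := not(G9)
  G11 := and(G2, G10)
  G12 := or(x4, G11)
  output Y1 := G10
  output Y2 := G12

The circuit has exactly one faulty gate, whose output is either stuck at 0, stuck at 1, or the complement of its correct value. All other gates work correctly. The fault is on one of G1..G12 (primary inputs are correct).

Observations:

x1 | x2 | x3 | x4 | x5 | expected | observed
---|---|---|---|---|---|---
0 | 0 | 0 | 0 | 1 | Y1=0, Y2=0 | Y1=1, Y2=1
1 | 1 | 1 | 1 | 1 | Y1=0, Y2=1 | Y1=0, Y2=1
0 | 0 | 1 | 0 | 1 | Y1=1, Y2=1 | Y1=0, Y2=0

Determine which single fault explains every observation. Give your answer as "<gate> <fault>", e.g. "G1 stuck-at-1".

Fault-free values for test 1 (x1=0, x2=0, x3=0, x4=0, x5=1): G1=0, G2=1, G3=1, G4=1, G5=0, G6=0, G7=0, G8=1, G9=1, G10=0, G11=0, G12=0, giving Y1=0, Y2=0. Observed Y1=1, Y2=1.
Test 1: faults giving observed Y1=1, Y2=1 are {G1 stuck-at-1, G1 inverted output, G3 stuck-at-0, G3 inverted output, G7 stuck-at-1, G7 inverted output, G8 stuck-at-0, G8 inverted output, G9 stuck-at-0, G9 inverted output, G10 stuck-at-1, G10 inverted output}.
Test 2 (x1=1, x2=1, x3=1, x4=1, x5=1): fault-free G1=1, G2=0, G3=0, G4=0, G5=1, G6=1, G7=1, G8=1, G9=1, G10=0, G11=0, G12=1 → Y1=0, Y2=1; observed Y1=0, Y2=1. Eliminates G1 inverted output, G3 inverted output, G7 inverted output, G8 stuck-at-0, G8 inverted output, G9 stuck-at-0, G9 inverted output, G10 stuck-at-1, G10 inverted output.
Test 3 (x1=0, x2=0, x3=1, x4=0, x5=1): fault-free G1=1, G2=1, G3=0, G4=0, G5=1, G6=1, G7=0, G8=0, G9=0, G10=1, G11=1, G12=1 → Y1=1, Y2=1; observed Y1=0, Y2=0. Eliminates G1 stuck-at-1, G3 stuck-at-0.
Only G7 stuck-at-1 is consistent with every test.

G7 stuck-at-1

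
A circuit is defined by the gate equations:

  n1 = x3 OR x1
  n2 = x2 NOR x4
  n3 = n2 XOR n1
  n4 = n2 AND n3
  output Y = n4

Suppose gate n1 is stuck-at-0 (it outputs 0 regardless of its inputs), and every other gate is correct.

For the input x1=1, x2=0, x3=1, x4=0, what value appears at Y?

Propagate with n1 forced: n1=0 [stuck-at-0], n2=1, n3=1, n4=1.
So Y = 1. (Without the fault it would be 0.)

1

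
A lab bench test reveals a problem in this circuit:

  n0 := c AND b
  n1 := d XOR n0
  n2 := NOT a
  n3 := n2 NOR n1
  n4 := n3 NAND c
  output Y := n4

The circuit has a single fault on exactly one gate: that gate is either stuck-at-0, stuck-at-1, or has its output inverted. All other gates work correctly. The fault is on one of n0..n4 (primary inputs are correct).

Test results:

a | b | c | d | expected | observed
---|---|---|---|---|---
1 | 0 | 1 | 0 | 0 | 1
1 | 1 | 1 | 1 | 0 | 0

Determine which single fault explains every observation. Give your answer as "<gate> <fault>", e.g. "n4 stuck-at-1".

Fault-free values for test 1 (a=1, b=0, c=1, d=0): n0=0, n1=0, n2=0, n3=1, n4=0, giving Y=0. Observed 1.
Test 1: faults giving observed 1 are {n0 stuck-at-1, n0 inverted output, n1 stuck-at-1, n1 inverted output, n2 stuck-at-1, n2 inverted output, n3 stuck-at-0, n3 inverted output, n4 stuck-at-1, n4 inverted output}.
Test 2 (a=1, b=1, c=1, d=1): fault-free n0=1, n1=0, n2=0, n3=1, n4=0 → 0; observed 0. Eliminates n0 inverted output, n1 stuck-at-1, n1 inverted output, n2 stuck-at-1, n2 inverted output, n3 stuck-at-0, n3 inverted output, n4 stuck-at-1, n4 inverted output.
Only n0 stuck-at-1 is consistent with every test.

n0 stuck-at-1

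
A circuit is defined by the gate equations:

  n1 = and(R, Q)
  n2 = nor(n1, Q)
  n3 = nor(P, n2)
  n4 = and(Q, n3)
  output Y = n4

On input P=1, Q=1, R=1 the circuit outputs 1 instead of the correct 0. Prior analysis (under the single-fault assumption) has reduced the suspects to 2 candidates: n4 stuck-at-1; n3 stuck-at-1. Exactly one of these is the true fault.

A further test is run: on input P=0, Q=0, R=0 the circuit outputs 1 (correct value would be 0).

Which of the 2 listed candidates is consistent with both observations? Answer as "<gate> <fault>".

n4 stuck-at-1

Evaluate each candidate on input P=0, Q=0, R=0:
  n4 stuck-at-1: n1=0, n2=1, n3=0, n4=1 [stuck-at-1] → 1 — matches
  n3 stuck-at-1: n1=0, n2=1, n3=1 [stuck-at-1], n4=0 → 0 — eliminated
Only n4 stuck-at-1 reproduces the observed 1.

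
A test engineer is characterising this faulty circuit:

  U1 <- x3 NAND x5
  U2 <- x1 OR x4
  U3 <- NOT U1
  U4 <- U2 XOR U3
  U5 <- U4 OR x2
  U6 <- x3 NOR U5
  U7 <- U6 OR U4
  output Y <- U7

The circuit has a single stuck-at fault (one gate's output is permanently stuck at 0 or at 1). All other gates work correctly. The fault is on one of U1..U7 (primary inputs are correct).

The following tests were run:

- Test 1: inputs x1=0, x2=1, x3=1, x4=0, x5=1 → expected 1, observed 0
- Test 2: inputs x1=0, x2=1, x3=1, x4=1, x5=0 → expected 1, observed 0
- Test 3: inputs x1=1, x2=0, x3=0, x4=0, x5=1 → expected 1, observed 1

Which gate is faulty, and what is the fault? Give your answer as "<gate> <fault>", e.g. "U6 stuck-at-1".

U4 stuck-at-0

Fault-free values for test 1 (x1=0, x2=1, x3=1, x4=0, x5=1): U1=0, U2=0, U3=1, U4=1, U5=1, U6=0, U7=1, giving Y=1. Observed 0.
Test 1: faults giving observed 0 are {U1 stuck-at-1, U2 stuck-at-1, U3 stuck-at-0, U4 stuck-at-0, U7 stuck-at-0}.
Test 2 (x1=0, x2=1, x3=1, x4=1, x5=0): fault-free U1=1, U2=1, U3=0, U4=1, U5=1, U6=0, U7=1 → 1; observed 0. Eliminates U1 stuck-at-1, U2 stuck-at-1, U3 stuck-at-0.
Test 3 (x1=1, x2=0, x3=0, x4=0, x5=1): fault-free U1=1, U2=1, U3=0, U4=1, U5=1, U6=0, U7=1 → 1; observed 1. Eliminates U7 stuck-at-0.
Only U4 stuck-at-0 is consistent with every test.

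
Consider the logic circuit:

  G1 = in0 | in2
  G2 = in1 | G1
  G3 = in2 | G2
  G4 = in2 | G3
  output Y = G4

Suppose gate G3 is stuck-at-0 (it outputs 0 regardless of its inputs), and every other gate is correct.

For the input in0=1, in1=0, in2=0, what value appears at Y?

Propagate with G3 forced: G1=1, G2=1, G3=0 [stuck-at-0], G4=0.
So Y = 0. (Without the fault it would be 1.)

0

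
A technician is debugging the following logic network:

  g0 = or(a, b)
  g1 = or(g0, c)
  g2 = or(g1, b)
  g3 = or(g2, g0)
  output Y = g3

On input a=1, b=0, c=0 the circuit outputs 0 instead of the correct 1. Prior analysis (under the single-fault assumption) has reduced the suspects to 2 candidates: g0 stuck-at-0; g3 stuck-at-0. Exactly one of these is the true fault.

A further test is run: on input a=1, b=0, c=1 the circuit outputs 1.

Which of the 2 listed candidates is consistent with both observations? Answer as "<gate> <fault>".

Evaluate each candidate on input a=1, b=0, c=1:
  g0 stuck-at-0: g0=0 [stuck-at-0], g1=1, g2=1, g3=1 → 1 — matches
  g3 stuck-at-0: g0=1, g1=1, g2=1, g3=0 [stuck-at-0] → 0 — eliminated
Only g0 stuck-at-0 reproduces the observed 1.

g0 stuck-at-0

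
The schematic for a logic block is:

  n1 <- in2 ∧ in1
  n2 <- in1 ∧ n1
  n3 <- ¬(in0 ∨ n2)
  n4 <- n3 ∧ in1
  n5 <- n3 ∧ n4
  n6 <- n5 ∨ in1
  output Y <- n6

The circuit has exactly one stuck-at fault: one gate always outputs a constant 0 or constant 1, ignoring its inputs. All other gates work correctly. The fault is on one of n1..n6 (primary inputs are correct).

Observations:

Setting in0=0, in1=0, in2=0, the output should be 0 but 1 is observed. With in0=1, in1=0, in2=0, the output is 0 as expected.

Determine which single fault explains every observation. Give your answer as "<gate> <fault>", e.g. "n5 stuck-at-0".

Fault-free values for test 1 (in0=0, in1=0, in2=0): n1=0, n2=0, n3=1, n4=0, n5=0, n6=0, giving Y=0. Observed 1.
Test 1: faults giving observed 1 are {n4 stuck-at-1, n5 stuck-at-1, n6 stuck-at-1}.
Test 2 (in0=1, in1=0, in2=0): fault-free n1=0, n2=0, n3=0, n4=0, n5=0, n6=0 → 0; observed 0. Eliminates n5 stuck-at-1, n6 stuck-at-1.
Only n4 stuck-at-1 is consistent with every test.

n4 stuck-at-1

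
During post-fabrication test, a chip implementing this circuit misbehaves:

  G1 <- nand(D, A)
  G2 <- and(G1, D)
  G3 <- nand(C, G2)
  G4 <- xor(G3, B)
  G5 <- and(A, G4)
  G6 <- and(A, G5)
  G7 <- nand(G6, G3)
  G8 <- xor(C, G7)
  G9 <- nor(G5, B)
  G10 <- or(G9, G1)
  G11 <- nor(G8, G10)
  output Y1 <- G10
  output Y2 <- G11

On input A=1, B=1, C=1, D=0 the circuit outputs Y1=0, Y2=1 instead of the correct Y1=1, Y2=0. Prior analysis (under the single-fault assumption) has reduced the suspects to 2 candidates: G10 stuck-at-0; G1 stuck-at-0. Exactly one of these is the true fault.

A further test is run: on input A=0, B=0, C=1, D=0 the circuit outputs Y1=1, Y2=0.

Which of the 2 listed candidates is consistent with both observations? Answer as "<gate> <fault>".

Evaluate each candidate on input A=0, B=0, C=1, D=0:
  G10 stuck-at-0: G1=1, G2=0, G3=1, G4=1, G5=0, G6=0, G7=1, G8=0, G9=1, G10=0 [stuck-at-0], G11=1 → Y1=0, Y2=1 — eliminated
  G1 stuck-at-0: G1=0 [stuck-at-0], G2=0, G3=1, G4=1, G5=0, G6=0, G7=1, G8=0, G9=1, G10=1, G11=0 → Y1=1, Y2=0 — matches
Only G1 stuck-at-0 reproduces the observed Y1=1, Y2=0.

G1 stuck-at-0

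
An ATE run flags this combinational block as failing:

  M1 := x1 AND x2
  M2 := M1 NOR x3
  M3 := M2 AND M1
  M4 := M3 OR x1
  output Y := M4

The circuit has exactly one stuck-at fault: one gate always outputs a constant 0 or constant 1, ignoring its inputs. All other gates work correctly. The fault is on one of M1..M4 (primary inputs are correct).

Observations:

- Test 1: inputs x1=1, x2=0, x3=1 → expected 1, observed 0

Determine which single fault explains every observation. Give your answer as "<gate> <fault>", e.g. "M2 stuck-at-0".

M4 stuck-at-0

Fault-free values for test 1 (x1=1, x2=0, x3=1): M1=0, M2=0, M3=0, M4=1, giving Y=1. Observed 0.
Test 1: faults giving observed 0 are {M4 stuck-at-0}.
Only M4 stuck-at-0 is consistent with every test.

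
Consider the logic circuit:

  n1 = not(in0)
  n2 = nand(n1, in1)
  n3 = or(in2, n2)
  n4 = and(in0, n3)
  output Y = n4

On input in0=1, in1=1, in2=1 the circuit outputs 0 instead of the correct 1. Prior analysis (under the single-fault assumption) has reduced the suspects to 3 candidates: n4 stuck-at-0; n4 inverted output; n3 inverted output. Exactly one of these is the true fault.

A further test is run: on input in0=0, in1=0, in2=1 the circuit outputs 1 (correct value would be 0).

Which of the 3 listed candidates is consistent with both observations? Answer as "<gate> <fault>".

n4 inverted output

Evaluate each candidate on input in0=0, in1=0, in2=1:
  n4 stuck-at-0: n1=1, n2=1, n3=1, n4=0 [stuck-at-0] → 0 — eliminated
  n4 inverted output: n1=1, n2=1, n3=1, n4=1 [inverted output] → 1 — matches
  n3 inverted output: n1=1, n2=1, n3=0 [inverted output], n4=0 → 0 — eliminated
Only n4 inverted output reproduces the observed 1.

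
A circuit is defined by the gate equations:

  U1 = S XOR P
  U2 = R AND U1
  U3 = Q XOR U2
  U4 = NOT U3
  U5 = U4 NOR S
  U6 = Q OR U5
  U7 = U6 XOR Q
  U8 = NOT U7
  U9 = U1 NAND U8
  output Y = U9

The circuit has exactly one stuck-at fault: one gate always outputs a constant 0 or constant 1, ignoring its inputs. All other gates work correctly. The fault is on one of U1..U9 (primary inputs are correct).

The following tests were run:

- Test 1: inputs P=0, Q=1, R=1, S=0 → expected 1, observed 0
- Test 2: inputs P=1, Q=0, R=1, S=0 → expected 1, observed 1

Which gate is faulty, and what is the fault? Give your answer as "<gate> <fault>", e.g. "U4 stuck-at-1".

Fault-free values for test 1 (P=0, Q=1, R=1, S=0): U1=0, U2=0, U3=1, U4=0, U5=1, U6=1, U7=0, U8=1, U9=1, giving Y=1. Observed 0.
Test 1: faults giving observed 0 are {U1 stuck-at-1, U9 stuck-at-0}.
Test 2 (P=1, Q=0, R=1, S=0): fault-free U1=1, U2=1, U3=1, U4=0, U5=1, U6=1, U7=1, U8=0, U9=1 → 1; observed 1. Eliminates U9 stuck-at-0.
Only U1 stuck-at-1 is consistent with every test.

U1 stuck-at-1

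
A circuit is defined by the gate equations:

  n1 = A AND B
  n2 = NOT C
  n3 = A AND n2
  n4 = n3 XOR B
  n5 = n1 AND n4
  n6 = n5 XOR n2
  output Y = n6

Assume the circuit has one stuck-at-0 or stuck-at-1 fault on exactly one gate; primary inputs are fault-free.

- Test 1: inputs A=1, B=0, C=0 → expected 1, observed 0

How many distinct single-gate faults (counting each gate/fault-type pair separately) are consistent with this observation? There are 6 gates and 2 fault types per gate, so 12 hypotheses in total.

4

Fault-free: n1=0, n2=1, n3=1, n4=1, n5=0, n6=1 → 1. Observed 0.
  n1 stuck-at-0: output 1 ✗
  n1 stuck-at-1: output 0 ✓
  n2 stuck-at-0: output 0 ✓
  n2 stuck-at-1: output 1 ✗
  n3 stuck-at-0: output 1 ✗
  n3 stuck-at-1: output 1 ✗
  n4 stuck-at-0: output 1 ✗
  n4 stuck-at-1: output 1 ✗
  n5 stuck-at-0: output 1 ✗
  n5 stuck-at-1: output 0 ✓
  n6 stuck-at-0: output 0 ✓
  n6 stuck-at-1: output 1 ✗
Consistent faults: {n1 stuck-at-1, n2 stuck-at-0, n5 stuck-at-1, n6 stuck-at-0} — 4 in all.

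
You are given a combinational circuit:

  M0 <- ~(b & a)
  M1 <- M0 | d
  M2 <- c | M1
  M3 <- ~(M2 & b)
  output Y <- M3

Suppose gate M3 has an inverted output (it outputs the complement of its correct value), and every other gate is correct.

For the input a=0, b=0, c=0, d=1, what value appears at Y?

0

Propagate with M3 forced: M0=1, M1=1, M2=1, M3=0 [inverted output].
So Y = 0. (Without the fault it would be 1.)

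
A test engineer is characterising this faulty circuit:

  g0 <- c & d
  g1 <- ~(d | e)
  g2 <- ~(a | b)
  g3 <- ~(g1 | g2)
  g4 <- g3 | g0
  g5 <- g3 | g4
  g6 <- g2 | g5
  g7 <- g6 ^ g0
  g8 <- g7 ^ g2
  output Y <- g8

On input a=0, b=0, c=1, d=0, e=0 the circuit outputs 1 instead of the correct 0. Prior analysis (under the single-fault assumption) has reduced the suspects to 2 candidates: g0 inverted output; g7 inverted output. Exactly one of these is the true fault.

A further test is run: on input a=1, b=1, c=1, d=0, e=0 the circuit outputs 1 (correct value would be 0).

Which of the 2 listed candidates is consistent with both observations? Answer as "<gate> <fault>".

Evaluate each candidate on input a=1, b=1, c=1, d=0, e=0:
  g0 inverted output: g0=1 [inverted output], g1=1, g2=0, g3=0, g4=1, g5=1, g6=1, g7=0, g8=0 → 0 — eliminated
  g7 inverted output: g0=0, g1=1, g2=0, g3=0, g4=0, g5=0, g6=0, g7=1 [inverted output], g8=1 → 1 — matches
Only g7 inverted output reproduces the observed 1.

g7 inverted output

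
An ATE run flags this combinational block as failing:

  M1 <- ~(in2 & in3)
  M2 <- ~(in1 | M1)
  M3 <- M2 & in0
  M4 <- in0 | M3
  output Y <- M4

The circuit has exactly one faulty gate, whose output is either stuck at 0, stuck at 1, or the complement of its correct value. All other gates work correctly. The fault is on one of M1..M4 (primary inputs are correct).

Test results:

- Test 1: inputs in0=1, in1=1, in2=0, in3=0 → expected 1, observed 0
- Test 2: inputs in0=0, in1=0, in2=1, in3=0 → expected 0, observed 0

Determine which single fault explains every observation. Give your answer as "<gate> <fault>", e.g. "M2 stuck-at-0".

M4 stuck-at-0

Fault-free values for test 1 (in0=1, in1=1, in2=0, in3=0): M1=1, M2=0, M3=0, M4=1, giving Y=1. Observed 0.
Test 1: faults giving observed 0 are {M4 stuck-at-0, M4 inverted output}.
Test 2 (in0=0, in1=0, in2=1, in3=0): fault-free M1=1, M2=0, M3=0, M4=0 → 0; observed 0. Eliminates M4 inverted output.
Only M4 stuck-at-0 is consistent with every test.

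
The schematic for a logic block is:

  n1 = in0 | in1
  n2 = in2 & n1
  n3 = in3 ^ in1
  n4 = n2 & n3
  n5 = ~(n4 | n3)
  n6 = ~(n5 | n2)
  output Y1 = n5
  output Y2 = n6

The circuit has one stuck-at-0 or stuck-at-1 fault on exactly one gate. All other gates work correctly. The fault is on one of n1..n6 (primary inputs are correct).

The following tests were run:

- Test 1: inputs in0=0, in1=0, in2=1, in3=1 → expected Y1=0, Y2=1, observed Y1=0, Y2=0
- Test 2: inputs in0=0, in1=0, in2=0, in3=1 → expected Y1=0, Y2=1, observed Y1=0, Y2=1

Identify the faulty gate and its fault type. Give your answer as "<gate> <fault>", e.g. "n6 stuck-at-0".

n1 stuck-at-1

Fault-free values for test 1 (in0=0, in1=0, in2=1, in3=1): n1=0, n2=0, n3=1, n4=0, n5=0, n6=1, giving Y1=0, Y2=1. Observed Y1=0, Y2=0.
Test 1: faults giving observed Y1=0, Y2=0 are {n1 stuck-at-1, n2 stuck-at-1, n6 stuck-at-0}.
Test 2 (in0=0, in1=0, in2=0, in3=1): fault-free n1=0, n2=0, n3=1, n4=0, n5=0, n6=1 → Y1=0, Y2=1; observed Y1=0, Y2=1. Eliminates n2 stuck-at-1, n6 stuck-at-0.
Only n1 stuck-at-1 is consistent with every test.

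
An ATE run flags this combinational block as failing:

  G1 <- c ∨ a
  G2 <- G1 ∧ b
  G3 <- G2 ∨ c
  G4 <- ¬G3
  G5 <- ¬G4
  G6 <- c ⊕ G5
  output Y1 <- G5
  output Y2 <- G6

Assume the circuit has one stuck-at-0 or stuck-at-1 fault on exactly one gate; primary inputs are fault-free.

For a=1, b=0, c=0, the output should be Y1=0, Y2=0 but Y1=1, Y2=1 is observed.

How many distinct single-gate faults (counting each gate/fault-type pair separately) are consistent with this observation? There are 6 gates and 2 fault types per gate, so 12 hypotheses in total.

4

Fault-free: G1=1, G2=0, G3=0, G4=1, G5=0, G6=0 → Y1=0, Y2=0. Observed Y1=1, Y2=1.
  G1 stuck-at-0: output Y1=0, Y2=0 ✗
  G1 stuck-at-1: output Y1=0, Y2=0 ✗
  G2 stuck-at-0: output Y1=0, Y2=0 ✗
  G2 stuck-at-1: output Y1=1, Y2=1 ✓
  G3 stuck-at-0: output Y1=0, Y2=0 ✗
  G3 stuck-at-1: output Y1=1, Y2=1 ✓
  G4 stuck-at-0: output Y1=1, Y2=1 ✓
  G4 stuck-at-1: output Y1=0, Y2=0 ✗
  G5 stuck-at-0: output Y1=0, Y2=0 ✗
  G5 stuck-at-1: output Y1=1, Y2=1 ✓
  G6 stuck-at-0: output Y1=0, Y2=0 ✗
  G6 stuck-at-1: output Y1=0, Y2=1 ✗
Consistent faults: {G2 stuck-at-1, G3 stuck-at-1, G4 stuck-at-0, G5 stuck-at-1} — 4 in all.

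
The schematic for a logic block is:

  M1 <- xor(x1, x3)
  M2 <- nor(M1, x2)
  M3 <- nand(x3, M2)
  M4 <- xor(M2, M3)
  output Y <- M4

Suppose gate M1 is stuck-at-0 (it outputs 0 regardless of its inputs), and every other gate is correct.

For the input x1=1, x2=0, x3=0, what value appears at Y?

Propagate with M1 forced: M1=0 [stuck-at-0], M2=1, M3=1, M4=0.
So Y = 0. (Without the fault it would be 1.)

0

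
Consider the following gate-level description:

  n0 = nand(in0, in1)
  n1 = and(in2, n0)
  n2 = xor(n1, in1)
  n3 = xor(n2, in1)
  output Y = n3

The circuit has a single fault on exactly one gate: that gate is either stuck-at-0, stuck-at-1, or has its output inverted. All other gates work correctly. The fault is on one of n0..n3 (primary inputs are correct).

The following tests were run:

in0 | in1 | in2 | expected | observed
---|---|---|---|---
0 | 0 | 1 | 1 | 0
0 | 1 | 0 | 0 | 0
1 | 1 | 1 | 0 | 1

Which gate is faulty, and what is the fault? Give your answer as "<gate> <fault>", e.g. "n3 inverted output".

Fault-free values for test 1 (in0=0, in1=0, in2=1): n0=1, n1=1, n2=1, n3=1, giving Y=1. Observed 0.
Test 1: faults giving observed 0 are {n0 stuck-at-0, n0 inverted output, n1 stuck-at-0, n1 inverted output, n2 stuck-at-0, n2 inverted output, n3 stuck-at-0, n3 inverted output}.
Test 2 (in0=0, in1=1, in2=0): fault-free n0=1, n1=0, n2=1, n3=0 → 0; observed 0. Eliminates n1 inverted output, n2 stuck-at-0, n2 inverted output, n3 inverted output.
Test 3 (in0=1, in1=1, in2=1): fault-free n0=0, n1=0, n2=1, n3=0 → 0; observed 1. Eliminates n0 stuck-at-0, n1 stuck-at-0, n3 stuck-at-0.
Only n0 inverted output is consistent with every test.

n0 inverted output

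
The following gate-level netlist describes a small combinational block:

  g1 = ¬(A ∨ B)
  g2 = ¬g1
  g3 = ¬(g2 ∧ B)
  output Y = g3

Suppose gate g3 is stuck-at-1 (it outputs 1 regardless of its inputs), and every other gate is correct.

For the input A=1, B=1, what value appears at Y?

Propagate with g3 forced: g1=0, g2=1, g3=1 [stuck-at-1].
So Y = 1. (Without the fault it would be 0.)

1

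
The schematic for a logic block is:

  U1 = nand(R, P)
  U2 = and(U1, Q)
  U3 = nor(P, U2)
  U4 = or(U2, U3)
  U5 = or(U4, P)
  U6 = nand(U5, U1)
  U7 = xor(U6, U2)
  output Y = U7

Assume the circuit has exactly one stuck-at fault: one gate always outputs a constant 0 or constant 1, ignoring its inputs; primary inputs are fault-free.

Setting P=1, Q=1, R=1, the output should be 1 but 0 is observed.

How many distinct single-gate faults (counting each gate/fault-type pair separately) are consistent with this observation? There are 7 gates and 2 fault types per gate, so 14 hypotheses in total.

Fault-free: U1=0, U2=0, U3=0, U4=0, U5=1, U6=1, U7=1 → 1. Observed 0.
  U1 stuck-at-0: output 1 ✗
  U1 stuck-at-1: output 1 ✗
  U2 stuck-at-0: output 1 ✗
  U2 stuck-at-1: output 0 ✓
  U3 stuck-at-0: output 1 ✗
  U3 stuck-at-1: output 1 ✗
  U4 stuck-at-0: output 1 ✗
  U4 stuck-at-1: output 1 ✗
  U5 stuck-at-0: output 1 ✗
  U5 stuck-at-1: output 1 ✗
  U6 stuck-at-0: output 0 ✓
  U6 stuck-at-1: output 1 ✗
  U7 stuck-at-0: output 0 ✓
  U7 stuck-at-1: output 1 ✗
Consistent faults: {U2 stuck-at-1, U6 stuck-at-0, U7 stuck-at-0} — 3 in all.

3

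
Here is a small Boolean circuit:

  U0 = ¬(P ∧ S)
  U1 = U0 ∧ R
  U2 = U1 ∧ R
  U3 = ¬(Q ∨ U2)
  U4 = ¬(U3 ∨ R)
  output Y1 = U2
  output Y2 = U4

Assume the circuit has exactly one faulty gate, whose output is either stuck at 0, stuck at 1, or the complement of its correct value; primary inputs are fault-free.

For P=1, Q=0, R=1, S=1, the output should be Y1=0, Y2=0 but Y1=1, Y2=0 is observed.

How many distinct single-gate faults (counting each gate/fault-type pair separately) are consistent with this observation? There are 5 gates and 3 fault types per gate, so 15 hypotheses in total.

Fault-free: U0=0, U1=0, U2=0, U3=1, U4=0 → Y1=0, Y2=0. Observed Y1=1, Y2=0.
  U0: stuck-at-1, inverted output ✓; others ✗
  U1: stuck-at-1, inverted output ✓; others ✗
  U2: stuck-at-1, inverted output ✓; others ✗
  U3: none of the 3 fault types match ✗
  U4: none of the 3 fault types match ✗
Consistent faults: {U0 stuck-at-1, U0 inverted output, U1 stuck-at-1, U1 inverted output, U2 stuck-at-1, U2 inverted output} — 6 in all.

6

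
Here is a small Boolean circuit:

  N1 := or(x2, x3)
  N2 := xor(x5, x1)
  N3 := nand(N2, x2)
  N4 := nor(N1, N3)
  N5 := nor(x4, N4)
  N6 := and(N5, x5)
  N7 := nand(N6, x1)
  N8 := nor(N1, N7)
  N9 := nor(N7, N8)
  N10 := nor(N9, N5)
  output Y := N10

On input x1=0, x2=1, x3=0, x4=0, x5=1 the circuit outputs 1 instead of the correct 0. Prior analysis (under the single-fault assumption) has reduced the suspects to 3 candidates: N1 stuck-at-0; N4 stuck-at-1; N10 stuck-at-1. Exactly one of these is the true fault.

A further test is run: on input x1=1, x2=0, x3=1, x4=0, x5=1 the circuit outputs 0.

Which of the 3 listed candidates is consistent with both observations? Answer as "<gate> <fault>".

N1 stuck-at-0

Evaluate each candidate on input x1=1, x2=0, x3=1, x4=0, x5=1:
  N1 stuck-at-0: N1=0 [stuck-at-0], N2=0, N3=1, N4=0, N5=1, N6=1, N7=0, N8=1, N9=0, N10=0 → 0 — matches
  N4 stuck-at-1: N1=1, N2=0, N3=1, N4=1 [stuck-at-1], N5=0, N6=0, N7=1, N8=0, N9=0, N10=1 → 1 — eliminated
  N10 stuck-at-1: N1=1, N2=0, N3=1, N4=0, N5=1, N6=1, N7=0, N8=0, N9=1, N10=1 [stuck-at-1] → 1 — eliminated
Only N1 stuck-at-0 reproduces the observed 0.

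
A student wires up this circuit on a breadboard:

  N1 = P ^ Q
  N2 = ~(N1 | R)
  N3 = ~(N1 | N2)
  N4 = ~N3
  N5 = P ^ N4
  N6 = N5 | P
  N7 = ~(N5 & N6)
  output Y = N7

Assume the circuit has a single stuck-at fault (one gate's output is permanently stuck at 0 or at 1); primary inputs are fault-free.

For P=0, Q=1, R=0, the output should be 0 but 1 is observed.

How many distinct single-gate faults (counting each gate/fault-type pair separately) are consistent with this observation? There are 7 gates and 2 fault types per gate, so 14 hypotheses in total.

5

Fault-free: N1=1, N2=0, N3=0, N4=1, N5=1, N6=1, N7=0 → 0. Observed 1.
  N1 stuck-at-0: output 0 ✗
  N1 stuck-at-1: output 0 ✗
  N2 stuck-at-0: output 0 ✗
  N2 stuck-at-1: output 0 ✗
  N3 stuck-at-0: output 0 ✗
  N3 stuck-at-1: output 1 ✓
  N4 stuck-at-0: output 1 ✓
  N4 stuck-at-1: output 0 ✗
  N5 stuck-at-0: output 1 ✓
  N5 stuck-at-1: output 0 ✗
  N6 stuck-at-0: output 1 ✓
  N6 stuck-at-1: output 0 ✗
  N7 stuck-at-0: output 0 ✗
  N7 stuck-at-1: output 1 ✓
Consistent faults: {N3 stuck-at-1, N4 stuck-at-0, N5 stuck-at-0, N6 stuck-at-0, N7 stuck-at-1} — 5 in all.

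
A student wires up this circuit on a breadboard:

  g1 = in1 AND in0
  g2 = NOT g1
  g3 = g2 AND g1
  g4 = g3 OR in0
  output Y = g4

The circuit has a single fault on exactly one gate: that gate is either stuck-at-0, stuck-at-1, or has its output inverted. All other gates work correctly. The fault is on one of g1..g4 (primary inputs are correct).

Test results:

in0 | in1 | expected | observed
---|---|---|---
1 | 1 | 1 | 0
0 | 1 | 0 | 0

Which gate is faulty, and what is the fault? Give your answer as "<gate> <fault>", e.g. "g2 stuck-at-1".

Fault-free values for test 1 (in0=1, in1=1): g1=1, g2=0, g3=0, g4=1, giving Y=1. Observed 0.
Test 1: faults giving observed 0 are {g4 stuck-at-0, g4 inverted output}.
Test 2 (in0=0, in1=1): fault-free g1=0, g2=1, g3=0, g4=0 → 0; observed 0. Eliminates g4 inverted output.
Only g4 stuck-at-0 is consistent with every test.

g4 stuck-at-0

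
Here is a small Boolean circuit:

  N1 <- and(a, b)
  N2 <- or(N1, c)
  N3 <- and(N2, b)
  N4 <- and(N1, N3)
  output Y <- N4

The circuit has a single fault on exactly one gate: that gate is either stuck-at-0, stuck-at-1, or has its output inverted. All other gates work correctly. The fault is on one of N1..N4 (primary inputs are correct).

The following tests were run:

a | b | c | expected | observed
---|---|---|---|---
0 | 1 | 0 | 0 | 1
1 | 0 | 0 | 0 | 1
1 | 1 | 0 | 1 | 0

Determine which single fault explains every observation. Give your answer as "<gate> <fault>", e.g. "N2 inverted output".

Fault-free values for test 1 (a=0, b=1, c=0): N1=0, N2=0, N3=0, N4=0, giving Y=0. Observed 1.
Test 1: faults giving observed 1 are {N1 stuck-at-1, N1 inverted output, N4 stuck-at-1, N4 inverted output}.
Test 2 (a=1, b=0, c=0): fault-free N1=0, N2=0, N3=0, N4=0 → 0; observed 1. Eliminates N1 stuck-at-1, N1 inverted output.
Test 3 (a=1, b=1, c=0): fault-free N1=1, N2=1, N3=1, N4=1 → 1; observed 0. Eliminates N4 stuck-at-1.
Only N4 inverted output is consistent with every test.

N4 inverted output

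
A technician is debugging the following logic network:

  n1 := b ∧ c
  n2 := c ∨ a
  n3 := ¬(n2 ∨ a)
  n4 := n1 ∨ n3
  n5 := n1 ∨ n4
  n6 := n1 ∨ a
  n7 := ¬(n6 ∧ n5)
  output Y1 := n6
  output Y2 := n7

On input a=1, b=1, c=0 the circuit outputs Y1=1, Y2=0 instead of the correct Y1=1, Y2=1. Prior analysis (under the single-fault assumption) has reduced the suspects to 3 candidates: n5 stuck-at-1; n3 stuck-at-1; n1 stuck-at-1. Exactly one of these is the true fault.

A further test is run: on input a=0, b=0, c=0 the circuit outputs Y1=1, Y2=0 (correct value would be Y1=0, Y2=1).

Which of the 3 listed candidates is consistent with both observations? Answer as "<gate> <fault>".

Evaluate each candidate on input a=0, b=0, c=0:
  n5 stuck-at-1: n1=0, n2=0, n3=1, n4=1, n5=1 [stuck-at-1], n6=0, n7=1 → Y1=0, Y2=1 — eliminated
  n3 stuck-at-1: n1=0, n2=0, n3=1 [stuck-at-1], n4=1, n5=1, n6=0, n7=1 → Y1=0, Y2=1 — eliminated
  n1 stuck-at-1: n1=1 [stuck-at-1], n2=0, n3=1, n4=1, n5=1, n6=1, n7=0 → Y1=1, Y2=0 — matches
Only n1 stuck-at-1 reproduces the observed Y1=1, Y2=0.

n1 stuck-at-1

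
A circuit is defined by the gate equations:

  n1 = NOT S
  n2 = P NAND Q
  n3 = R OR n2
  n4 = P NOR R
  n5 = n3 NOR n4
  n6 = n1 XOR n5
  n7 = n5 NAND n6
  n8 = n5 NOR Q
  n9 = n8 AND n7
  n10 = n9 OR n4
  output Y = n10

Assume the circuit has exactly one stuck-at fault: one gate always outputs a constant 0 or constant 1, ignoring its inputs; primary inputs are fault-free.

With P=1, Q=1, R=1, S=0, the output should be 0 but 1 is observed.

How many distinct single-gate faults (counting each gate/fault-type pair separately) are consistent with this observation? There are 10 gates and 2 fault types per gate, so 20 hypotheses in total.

Fault-free: n1=1, n2=0, n3=1, n4=0, n5=0, n6=1, n7=1, n8=0, n9=0, n10=0 → 0. Observed 1.
  n1: none of the 2 fault types match ✗
  n2: none of the 2 fault types match ✗
  n3: none of the 2 fault types match ✗
  n4: stuck-at-1 ✓; others ✗
  n5: none of the 2 fault types match ✗
  n6: none of the 2 fault types match ✗
  n7: none of the 2 fault types match ✗
  n8: stuck-at-1 ✓; others ✗
  n9: stuck-at-1 ✓; others ✗
  n10: stuck-at-1 ✓; others ✗
Consistent faults: {n4 stuck-at-1, n8 stuck-at-1, n9 stuck-at-1, n10 stuck-at-1} — 4 in all.

4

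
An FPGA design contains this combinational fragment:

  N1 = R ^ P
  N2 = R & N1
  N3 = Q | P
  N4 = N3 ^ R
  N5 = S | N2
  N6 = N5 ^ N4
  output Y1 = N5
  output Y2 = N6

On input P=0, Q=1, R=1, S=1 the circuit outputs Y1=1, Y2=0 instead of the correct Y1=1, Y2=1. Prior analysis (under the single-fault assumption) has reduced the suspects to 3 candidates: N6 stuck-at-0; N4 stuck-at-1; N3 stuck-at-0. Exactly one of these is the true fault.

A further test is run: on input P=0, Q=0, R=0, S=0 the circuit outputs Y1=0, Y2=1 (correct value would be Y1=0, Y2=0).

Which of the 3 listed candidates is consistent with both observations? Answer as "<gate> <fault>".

Evaluate each candidate on input P=0, Q=0, R=0, S=0:
  N6 stuck-at-0: N1=0, N2=0, N3=0, N4=0, N5=0, N6=0 [stuck-at-0] → Y1=0, Y2=0 — eliminated
  N4 stuck-at-1: N1=0, N2=0, N3=0, N4=1 [stuck-at-1], N5=0, N6=1 → Y1=0, Y2=1 — matches
  N3 stuck-at-0: N1=0, N2=0, N3=0 [stuck-at-0], N4=0, N5=0, N6=0 → Y1=0, Y2=0 — eliminated
Only N4 stuck-at-1 reproduces the observed Y1=0, Y2=1.

N4 stuck-at-1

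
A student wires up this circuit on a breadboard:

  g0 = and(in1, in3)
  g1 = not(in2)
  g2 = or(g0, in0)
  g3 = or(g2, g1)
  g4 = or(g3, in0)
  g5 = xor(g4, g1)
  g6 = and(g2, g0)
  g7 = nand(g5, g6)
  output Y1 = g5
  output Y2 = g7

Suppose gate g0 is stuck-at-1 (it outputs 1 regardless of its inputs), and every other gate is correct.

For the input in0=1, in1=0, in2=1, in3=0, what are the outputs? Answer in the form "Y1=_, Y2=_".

Propagate with g0 forced: g0=1 [stuck-at-1], g1=0, g2=1, g3=1, g4=1, g5=1, g6=1, g7=0.
So the outputs are Y1=1, Y2=0. (Without the fault they would be Y1=1, Y2=1.)

Y1=1, Y2=0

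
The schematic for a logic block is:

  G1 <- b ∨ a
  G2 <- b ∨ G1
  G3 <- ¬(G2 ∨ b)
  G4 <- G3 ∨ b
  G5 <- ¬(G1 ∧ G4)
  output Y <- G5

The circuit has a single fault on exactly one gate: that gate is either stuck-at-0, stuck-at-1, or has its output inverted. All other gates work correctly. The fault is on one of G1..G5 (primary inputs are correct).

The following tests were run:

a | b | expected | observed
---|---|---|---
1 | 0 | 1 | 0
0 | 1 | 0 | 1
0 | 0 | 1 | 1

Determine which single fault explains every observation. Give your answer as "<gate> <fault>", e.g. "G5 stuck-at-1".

Fault-free values for test 1 (a=1, b=0): G1=1, G2=1, G3=0, G4=0, G5=1, giving Y=1. Observed 0.
Test 1: faults giving observed 0 are {G2 stuck-at-0, G2 inverted output, G3 stuck-at-1, G3 inverted output, G4 stuck-at-1, G4 inverted output, G5 stuck-at-0, G5 inverted output}.
Test 2 (a=0, b=1): fault-free G1=1, G2=1, G3=0, G4=1, G5=0 → 0; observed 1. Eliminates G2 stuck-at-0, G2 inverted output, G3 stuck-at-1, G3 inverted output, G4 stuck-at-1, G5 stuck-at-0.
Test 3 (a=0, b=0): fault-free G1=0, G2=0, G3=1, G4=1, G5=1 → 1; observed 1. Eliminates G5 inverted output.
Only G4 inverted output is consistent with every test.

G4 inverted output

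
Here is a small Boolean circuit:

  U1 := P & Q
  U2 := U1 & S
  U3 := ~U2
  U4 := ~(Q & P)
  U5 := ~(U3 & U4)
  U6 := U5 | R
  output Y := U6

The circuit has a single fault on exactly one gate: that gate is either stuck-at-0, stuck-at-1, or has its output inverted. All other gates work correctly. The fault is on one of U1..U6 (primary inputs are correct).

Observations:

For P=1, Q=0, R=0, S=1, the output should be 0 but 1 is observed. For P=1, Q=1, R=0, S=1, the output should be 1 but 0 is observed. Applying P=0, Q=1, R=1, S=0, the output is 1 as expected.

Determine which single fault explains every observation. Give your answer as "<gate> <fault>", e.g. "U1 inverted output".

U5 inverted output

Fault-free values for test 1 (P=1, Q=0, R=0, S=1): U1=0, U2=0, U3=1, U4=1, U5=0, U6=0, giving Y=0. Observed 1.
Test 1: faults giving observed 1 are {U1 stuck-at-1, U1 inverted output, U2 stuck-at-1, U2 inverted output, U3 stuck-at-0, U3 inverted output, U4 stuck-at-0, U4 inverted output, U5 stuck-at-1, U5 inverted output, U6 stuck-at-1, U6 inverted output}.
Test 2 (P=1, Q=1, R=0, S=1): fault-free U1=1, U2=1, U3=0, U4=0, U5=1, U6=1 → 1; observed 0. Eliminates U1 stuck-at-1, U1 inverted output, U2 stuck-at-1, U2 inverted output, U3 stuck-at-0, U3 inverted output, U4 stuck-at-0, U4 inverted output, U5 stuck-at-1, U6 stuck-at-1.
Test 3 (P=0, Q=1, R=1, S=0): fault-free U1=0, U2=0, U3=1, U4=1, U5=0, U6=1 → 1; observed 1. Eliminates U6 inverted output.
Only U5 inverted output is consistent with every test.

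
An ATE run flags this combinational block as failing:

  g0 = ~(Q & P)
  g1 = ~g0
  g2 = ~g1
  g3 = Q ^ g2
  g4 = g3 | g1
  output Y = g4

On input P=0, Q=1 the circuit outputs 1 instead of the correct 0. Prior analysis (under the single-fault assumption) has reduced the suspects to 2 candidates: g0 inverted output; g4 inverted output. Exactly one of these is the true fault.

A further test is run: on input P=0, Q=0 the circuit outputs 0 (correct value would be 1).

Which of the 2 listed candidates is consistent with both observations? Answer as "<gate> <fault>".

Evaluate each candidate on input P=0, Q=0:
  g0 inverted output: g0=0 [inverted output], g1=1, g2=0, g3=0, g4=1 → 1 — eliminated
  g4 inverted output: g0=1, g1=0, g2=1, g3=1, g4=0 [inverted output] → 0 — matches
Only g4 inverted output reproduces the observed 0.

g4 inverted output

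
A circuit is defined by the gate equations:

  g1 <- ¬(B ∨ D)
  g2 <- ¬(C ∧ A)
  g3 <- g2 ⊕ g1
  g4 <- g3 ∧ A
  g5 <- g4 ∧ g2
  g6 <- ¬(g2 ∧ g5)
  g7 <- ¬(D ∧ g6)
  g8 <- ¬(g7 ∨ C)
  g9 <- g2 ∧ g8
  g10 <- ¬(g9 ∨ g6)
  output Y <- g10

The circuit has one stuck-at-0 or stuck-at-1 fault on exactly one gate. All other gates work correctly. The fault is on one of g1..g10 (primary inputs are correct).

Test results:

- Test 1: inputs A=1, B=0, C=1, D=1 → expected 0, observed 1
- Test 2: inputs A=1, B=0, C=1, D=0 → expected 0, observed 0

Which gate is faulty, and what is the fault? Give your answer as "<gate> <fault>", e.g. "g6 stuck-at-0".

g2 stuck-at-1

Fault-free values for test 1 (A=1, B=0, C=1, D=1): g1=0, g2=0, g3=0, g4=0, g5=0, g6=1, g7=0, g8=0, g9=0, g10=0, giving Y=0. Observed 1.
Test 1: faults giving observed 1 are {g2 stuck-at-1, g6 stuck-at-0, g10 stuck-at-1}.
Test 2 (A=1, B=0, C=1, D=0): fault-free g1=1, g2=0, g3=1, g4=1, g5=0, g6=1, g7=1, g8=0, g9=0, g10=0 → 0; observed 0. Eliminates g6 stuck-at-0, g10 stuck-at-1.
Only g2 stuck-at-1 is consistent with every test.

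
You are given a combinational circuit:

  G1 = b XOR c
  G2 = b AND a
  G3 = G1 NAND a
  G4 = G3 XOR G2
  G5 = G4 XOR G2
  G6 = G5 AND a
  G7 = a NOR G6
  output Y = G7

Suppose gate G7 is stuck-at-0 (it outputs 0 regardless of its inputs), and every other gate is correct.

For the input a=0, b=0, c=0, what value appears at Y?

Propagate with G7 forced: G1=0, G2=0, G3=1, G4=1, G5=1, G6=0, G7=0 [stuck-at-0].
So Y = 0. (Without the fault it would be 1.)

0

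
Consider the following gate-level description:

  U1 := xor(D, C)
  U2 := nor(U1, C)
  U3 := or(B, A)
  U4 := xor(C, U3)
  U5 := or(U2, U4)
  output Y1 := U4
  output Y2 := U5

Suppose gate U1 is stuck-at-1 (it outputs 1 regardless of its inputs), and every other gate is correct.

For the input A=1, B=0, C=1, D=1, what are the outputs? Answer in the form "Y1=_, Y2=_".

Y1=0, Y2=0

Propagate with U1 forced: U1=1 [stuck-at-1], U2=0, U3=1, U4=0, U5=0.
So the outputs are Y1=0, Y2=0. (Same as the fault-free value — the fault is masked on this input.)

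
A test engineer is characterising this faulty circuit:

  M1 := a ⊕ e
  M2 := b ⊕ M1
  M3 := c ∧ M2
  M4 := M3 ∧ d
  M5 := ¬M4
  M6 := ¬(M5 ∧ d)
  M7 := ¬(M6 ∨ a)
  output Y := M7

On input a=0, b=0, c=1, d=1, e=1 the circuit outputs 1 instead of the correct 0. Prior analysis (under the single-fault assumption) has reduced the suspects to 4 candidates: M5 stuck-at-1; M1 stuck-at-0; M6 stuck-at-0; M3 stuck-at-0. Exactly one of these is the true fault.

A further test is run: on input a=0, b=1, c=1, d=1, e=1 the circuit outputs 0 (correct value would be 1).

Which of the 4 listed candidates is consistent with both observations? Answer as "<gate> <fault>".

M1 stuck-at-0

Evaluate each candidate on input a=0, b=1, c=1, d=1, e=1:
  M5 stuck-at-1: M1=1, M2=0, M3=0, M4=0, M5=1 [stuck-at-1], M6=0, M7=1 → 1 — eliminated
  M1 stuck-at-0: M1=0 [stuck-at-0], M2=1, M3=1, M4=1, M5=0, M6=1, M7=0 → 0 — matches
  M6 stuck-at-0: M1=1, M2=0, M3=0, M4=0, M5=1, M6=0 [stuck-at-0], M7=1 → 1 — eliminated
  M3 stuck-at-0: M1=1, M2=0, M3=0 [stuck-at-0], M4=0, M5=1, M6=0, M7=1 → 1 — eliminated
Only M1 stuck-at-0 reproduces the observed 0.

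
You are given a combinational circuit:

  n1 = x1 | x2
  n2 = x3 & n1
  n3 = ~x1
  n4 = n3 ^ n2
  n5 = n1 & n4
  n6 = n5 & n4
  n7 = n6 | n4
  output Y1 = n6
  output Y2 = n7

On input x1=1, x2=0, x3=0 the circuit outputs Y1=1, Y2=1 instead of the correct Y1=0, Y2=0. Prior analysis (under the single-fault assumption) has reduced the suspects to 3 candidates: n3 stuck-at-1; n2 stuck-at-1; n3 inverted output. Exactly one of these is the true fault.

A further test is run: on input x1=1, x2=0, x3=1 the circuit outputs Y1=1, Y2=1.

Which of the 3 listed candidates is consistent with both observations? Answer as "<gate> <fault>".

n2 stuck-at-1

Evaluate each candidate on input x1=1, x2=0, x3=1:
  n3 stuck-at-1: n1=1, n2=1, n3=1 [stuck-at-1], n4=0, n5=0, n6=0, n7=0 → Y1=0, Y2=0 — eliminated
  n2 stuck-at-1: n1=1, n2=1 [stuck-at-1], n3=0, n4=1, n5=1, n6=1, n7=1 → Y1=1, Y2=1 — matches
  n3 inverted output: n1=1, n2=1, n3=1 [inverted output], n4=0, n5=0, n6=0, n7=0 → Y1=0, Y2=0 — eliminated
Only n2 stuck-at-1 reproduces the observed Y1=1, Y2=1.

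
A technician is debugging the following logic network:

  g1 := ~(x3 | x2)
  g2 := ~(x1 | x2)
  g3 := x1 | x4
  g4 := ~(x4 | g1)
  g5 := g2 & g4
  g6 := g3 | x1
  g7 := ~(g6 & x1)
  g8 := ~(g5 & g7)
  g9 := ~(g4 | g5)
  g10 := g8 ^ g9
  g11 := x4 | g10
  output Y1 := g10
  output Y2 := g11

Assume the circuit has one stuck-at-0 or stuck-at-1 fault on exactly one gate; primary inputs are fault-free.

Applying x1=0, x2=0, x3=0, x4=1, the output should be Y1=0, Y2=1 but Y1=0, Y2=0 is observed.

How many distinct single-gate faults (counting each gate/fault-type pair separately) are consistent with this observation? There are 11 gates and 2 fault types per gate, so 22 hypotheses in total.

Fault-free: g1=1, g2=1, g3=1, g4=0, g5=0, g6=1, g7=1, g8=1, g9=1, g10=0, g11=1 → Y1=0, Y2=1. Observed Y1=0, Y2=0.
  g1: none of the 2 fault types match ✗
  g2: none of the 2 fault types match ✗
  g3: none of the 2 fault types match ✗
  g4: none of the 2 fault types match ✗
  g5: none of the 2 fault types match ✗
  g6: none of the 2 fault types match ✗
  g7: none of the 2 fault types match ✗
  g8: none of the 2 fault types match ✗
  g9: none of the 2 fault types match ✗
  g10: none of the 2 fault types match ✗
  g11: stuck-at-0 ✓; others ✗
Consistent faults: {g11 stuck-at-0} — 1 in all.

1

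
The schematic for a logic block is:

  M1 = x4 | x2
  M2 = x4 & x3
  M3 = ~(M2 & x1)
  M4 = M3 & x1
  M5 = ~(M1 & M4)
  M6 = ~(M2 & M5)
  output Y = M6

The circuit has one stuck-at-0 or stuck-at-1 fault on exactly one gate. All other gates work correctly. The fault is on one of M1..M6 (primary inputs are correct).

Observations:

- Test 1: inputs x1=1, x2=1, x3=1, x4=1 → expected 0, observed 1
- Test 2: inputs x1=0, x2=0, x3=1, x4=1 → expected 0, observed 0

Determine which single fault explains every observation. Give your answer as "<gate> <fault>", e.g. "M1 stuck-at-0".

Fault-free values for test 1 (x1=1, x2=1, x3=1, x4=1): M1=1, M2=1, M3=0, M4=0, M5=1, M6=0, giving Y=0. Observed 1.
Test 1: faults giving observed 1 are {M2 stuck-at-0, M3 stuck-at-1, M4 stuck-at-1, M5 stuck-at-0, M6 stuck-at-1}.
Test 2 (x1=0, x2=0, x3=1, x4=1): fault-free M1=1, M2=1, M3=1, M4=0, M5=1, M6=0 → 0; observed 0. Eliminates M2 stuck-at-0, M4 stuck-at-1, M5 stuck-at-0, M6 stuck-at-1.
Only M3 stuck-at-1 is consistent with every test.

M3 stuck-at-1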